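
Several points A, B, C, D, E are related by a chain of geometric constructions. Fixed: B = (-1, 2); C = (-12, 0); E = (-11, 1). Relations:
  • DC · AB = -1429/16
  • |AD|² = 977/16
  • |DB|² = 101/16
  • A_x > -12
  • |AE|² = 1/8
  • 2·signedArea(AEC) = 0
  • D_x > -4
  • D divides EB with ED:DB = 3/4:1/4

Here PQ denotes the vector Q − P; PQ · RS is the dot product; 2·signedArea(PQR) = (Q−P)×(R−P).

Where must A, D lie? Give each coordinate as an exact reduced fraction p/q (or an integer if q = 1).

1. D_x = -7/2  [D divides EB with ED:DB = 3/4:1/4]
2. D_y = 7/4  [D divides EB with ED:DB = 3/4:1/4]
   → D = (-7/2, 7/4)
3. A_x = -45/4  [2·signedArea(AEC) = 0 ∩ DC · AB = -1429/16]
4. A_y = 3/4  [2·signedArea(AEC) = 0 ∩ DC · AB = -1429/16]
   → A = (-45/4, 3/4)

A = (-45/4, 3/4)
D = (-7/2, 7/4)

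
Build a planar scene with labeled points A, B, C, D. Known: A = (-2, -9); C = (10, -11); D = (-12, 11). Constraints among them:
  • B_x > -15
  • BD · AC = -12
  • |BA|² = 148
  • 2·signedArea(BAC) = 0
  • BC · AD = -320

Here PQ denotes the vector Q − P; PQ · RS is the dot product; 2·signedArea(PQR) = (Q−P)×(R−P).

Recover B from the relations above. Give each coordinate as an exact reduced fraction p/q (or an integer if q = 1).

B = (-14, -7)

1. B_x = -14  [2·signedArea(BAC) = 0 ∩ BC · AD = -320]
2. B_y = -7  [2·signedArea(BAC) = 0 ∩ BC · AD = -320]
   → B = (-14, -7)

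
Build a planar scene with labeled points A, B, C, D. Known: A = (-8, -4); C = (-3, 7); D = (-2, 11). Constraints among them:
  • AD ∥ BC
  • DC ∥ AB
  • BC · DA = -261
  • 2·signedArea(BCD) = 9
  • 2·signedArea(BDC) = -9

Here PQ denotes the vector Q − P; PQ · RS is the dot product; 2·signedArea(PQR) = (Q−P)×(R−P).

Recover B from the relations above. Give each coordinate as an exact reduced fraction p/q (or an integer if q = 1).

B = (-9, -8)

1. B_x = -9  [AD ∥ BC ∩ DC ∥ AB]
2. B_y = -8  [AD ∥ BC ∩ DC ∥ AB]
   → B = (-9, -8)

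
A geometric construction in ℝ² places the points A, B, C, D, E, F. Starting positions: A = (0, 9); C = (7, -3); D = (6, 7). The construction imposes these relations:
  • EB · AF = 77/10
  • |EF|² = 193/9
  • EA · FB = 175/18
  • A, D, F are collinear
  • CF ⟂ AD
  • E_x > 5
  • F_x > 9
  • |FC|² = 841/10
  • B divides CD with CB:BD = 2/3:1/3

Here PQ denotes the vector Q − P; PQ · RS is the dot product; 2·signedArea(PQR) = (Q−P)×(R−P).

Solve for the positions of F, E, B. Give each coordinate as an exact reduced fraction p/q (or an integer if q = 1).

1. F_x = 99/10  [A, D, F are collinear ∩ CF ⟂ AD]
2. F_y = 57/10  [A, D, F are collinear ∩ CF ⟂ AD]
   → F = (99/10, 57/10)
3. B_x = 19/3  [B divides CD with CB:BD = 2/3:1/3]
4. B_y = 11/3  [B divides CD with CB:BD = 2/3:1/3]
   → B = (19/3, 11/3)
5. E_x = 169/30  [EB · AF = 77/10 ∩ EA · FB = 175/18]
6. E_y = 39/10  [EB · AF = 77/10 ∩ EA · FB = 175/18]
   → E = (169/30, 39/10)

B = (19/3, 11/3)
E = (169/30, 39/10)
F = (99/10, 57/10)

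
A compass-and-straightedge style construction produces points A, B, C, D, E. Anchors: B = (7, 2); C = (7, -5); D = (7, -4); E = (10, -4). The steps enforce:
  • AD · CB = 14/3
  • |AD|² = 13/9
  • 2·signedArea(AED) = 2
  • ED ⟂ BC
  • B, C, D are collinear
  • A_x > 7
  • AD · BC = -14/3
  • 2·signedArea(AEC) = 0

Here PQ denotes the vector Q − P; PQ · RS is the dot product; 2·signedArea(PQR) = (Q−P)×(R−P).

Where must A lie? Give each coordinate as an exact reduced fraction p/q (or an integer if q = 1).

1. A_x = 8  [2·signedArea(AEC) = 0 ∩ 2·signedArea(AED) = 2]
2. A_y = -14/3  [2·signedArea(AEC) = 0 ∩ 2·signedArea(AED) = 2]
   → A = (8, -14/3)

A = (8, -14/3)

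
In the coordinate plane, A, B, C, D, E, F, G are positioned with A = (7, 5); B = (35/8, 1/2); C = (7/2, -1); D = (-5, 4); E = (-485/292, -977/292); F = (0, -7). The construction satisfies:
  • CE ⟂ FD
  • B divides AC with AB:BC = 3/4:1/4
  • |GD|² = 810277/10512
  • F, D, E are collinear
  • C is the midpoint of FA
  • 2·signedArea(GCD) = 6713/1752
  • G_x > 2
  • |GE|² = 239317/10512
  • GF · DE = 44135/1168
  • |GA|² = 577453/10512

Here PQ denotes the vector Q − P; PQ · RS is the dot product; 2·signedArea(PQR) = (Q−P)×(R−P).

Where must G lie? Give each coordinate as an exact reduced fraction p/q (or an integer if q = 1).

G = (345/146, -685/876)

1. G_x = 345/146  [2·signedArea(GCD) = 6713/1752 ∩ GF · DE = 44135/1168]
2. G_y = -685/876  [2·signedArea(GCD) = 6713/1752 ∩ GF · DE = 44135/1168]
   → G = (345/146, -685/876)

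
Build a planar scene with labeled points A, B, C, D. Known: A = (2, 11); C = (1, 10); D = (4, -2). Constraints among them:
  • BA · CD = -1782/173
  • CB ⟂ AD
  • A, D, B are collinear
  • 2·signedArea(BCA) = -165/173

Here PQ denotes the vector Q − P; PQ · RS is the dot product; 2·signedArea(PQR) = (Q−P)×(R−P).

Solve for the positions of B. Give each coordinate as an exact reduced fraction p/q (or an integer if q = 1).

B = (368/173, 1760/173)

1. B_x = 368/173  [A, D, B are collinear ∩ CB ⟂ AD]
2. B_y = 1760/173  [A, D, B are collinear ∩ CB ⟂ AD]
   → B = (368/173, 1760/173)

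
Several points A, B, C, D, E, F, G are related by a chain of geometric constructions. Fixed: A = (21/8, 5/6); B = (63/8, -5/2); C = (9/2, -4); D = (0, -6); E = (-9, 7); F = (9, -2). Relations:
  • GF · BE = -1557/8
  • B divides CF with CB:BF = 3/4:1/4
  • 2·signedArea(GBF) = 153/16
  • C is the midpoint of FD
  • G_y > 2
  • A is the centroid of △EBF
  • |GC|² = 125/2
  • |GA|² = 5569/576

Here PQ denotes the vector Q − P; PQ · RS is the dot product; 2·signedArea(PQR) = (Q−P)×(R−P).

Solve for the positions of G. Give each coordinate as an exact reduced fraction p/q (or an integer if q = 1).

1. G_x = 0  [2·signedArea(GBF) = 153/16 ∩ GF · BE = -1557/8]
2. G_y = 5/2  [2·signedArea(GBF) = 153/16 ∩ GF · BE = -1557/8]
   → G = (0, 5/2)

G = (0, 5/2)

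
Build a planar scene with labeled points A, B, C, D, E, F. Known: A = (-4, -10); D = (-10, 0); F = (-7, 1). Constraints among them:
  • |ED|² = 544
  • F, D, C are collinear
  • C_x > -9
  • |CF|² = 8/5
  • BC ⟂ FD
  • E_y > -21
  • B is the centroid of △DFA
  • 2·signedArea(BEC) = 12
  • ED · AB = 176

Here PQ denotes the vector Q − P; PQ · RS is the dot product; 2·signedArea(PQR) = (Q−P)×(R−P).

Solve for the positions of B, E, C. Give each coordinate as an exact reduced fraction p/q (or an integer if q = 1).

1. B_x = -7  [B is the centroid of △DFA]
2. B_y = -3  [B is the centroid of △DFA]
   → B = (-7, -3)
3. E_x = 2  [line 3·x + -7·y + -146 = 0 ∩ |ED|² = 544]
4. E_y = -20  [line 3·x + -7·y + -146 = 0 ∩ |ED|² = 544]
   → E = (2, -20)
5. C_x = -41/5  [F, D, C are collinear ∩ BC ⟂ FD]
6. C_y = 3/5  [F, D, C are collinear ∩ BC ⟂ FD]
   → C = (-41/5, 3/5)

B = (-7, -3)
C = (-41/5, 3/5)
E = (2, -20)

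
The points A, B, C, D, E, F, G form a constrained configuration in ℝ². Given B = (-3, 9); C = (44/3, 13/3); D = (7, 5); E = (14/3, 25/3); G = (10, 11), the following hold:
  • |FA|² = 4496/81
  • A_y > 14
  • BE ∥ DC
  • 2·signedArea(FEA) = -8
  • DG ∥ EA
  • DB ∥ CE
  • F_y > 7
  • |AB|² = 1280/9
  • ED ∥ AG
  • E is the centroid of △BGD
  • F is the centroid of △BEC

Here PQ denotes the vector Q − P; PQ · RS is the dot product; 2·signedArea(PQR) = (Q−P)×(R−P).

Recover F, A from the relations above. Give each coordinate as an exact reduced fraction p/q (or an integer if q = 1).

A = (23/3, 43/3)
F = (49/9, 65/9)

1. F_x = 49/9  [F is the centroid of △BEC]
2. F_y = 65/9  [F is the centroid of △BEC]
   → F = (49/9, 65/9)
3. A_x = 23/3  [ED ∥ AG ∩ DG ∥ EA]
4. A_y = 43/3  [ED ∥ AG ∩ DG ∥ EA]
   → A = (23/3, 43/3)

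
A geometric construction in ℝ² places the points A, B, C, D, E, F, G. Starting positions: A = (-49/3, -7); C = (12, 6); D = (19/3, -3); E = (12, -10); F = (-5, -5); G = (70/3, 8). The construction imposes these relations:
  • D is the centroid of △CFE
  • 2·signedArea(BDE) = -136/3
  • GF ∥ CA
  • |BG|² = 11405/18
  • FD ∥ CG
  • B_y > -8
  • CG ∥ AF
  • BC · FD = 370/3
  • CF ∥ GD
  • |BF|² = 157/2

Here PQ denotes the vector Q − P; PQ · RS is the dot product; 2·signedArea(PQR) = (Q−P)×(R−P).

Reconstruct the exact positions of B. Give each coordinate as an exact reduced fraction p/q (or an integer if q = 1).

B = (7/2, -15/2)

1. B_x = 7/2  [2·signedArea(BDE) = -136/3 ∩ BC · FD = 370/3]
2. B_y = -15/2  [2·signedArea(BDE) = -136/3 ∩ BC · FD = 370/3]
   → B = (7/2, -15/2)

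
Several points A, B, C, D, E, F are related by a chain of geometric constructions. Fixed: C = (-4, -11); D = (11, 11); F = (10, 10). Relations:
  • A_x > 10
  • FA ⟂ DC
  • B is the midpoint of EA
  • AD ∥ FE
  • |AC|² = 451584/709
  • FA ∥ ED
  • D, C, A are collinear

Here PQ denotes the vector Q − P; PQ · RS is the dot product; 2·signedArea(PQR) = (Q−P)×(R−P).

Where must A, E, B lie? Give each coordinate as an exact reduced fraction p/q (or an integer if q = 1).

A = (7244/709, 6985/709)
B = (21/2, 21/2)
E = (7645/709, 7904/709)

1. A_x = 7244/709  [D, C, A are collinear ∩ FA ⟂ DC]
2. A_y = 6985/709  [D, C, A are collinear ∩ FA ⟂ DC]
   → A = (7244/709, 6985/709)
3. E_x = 7645/709  [FA ∥ ED ∩ AD ∥ FE]
4. E_y = 7904/709  [FA ∥ ED ∩ AD ∥ FE]
   → E = (7645/709, 7904/709)
5. B_x = 21/2  [B is the midpoint of EA]
6. B_y = 21/2  [B is the midpoint of EA]
   → B = (21/2, 21/2)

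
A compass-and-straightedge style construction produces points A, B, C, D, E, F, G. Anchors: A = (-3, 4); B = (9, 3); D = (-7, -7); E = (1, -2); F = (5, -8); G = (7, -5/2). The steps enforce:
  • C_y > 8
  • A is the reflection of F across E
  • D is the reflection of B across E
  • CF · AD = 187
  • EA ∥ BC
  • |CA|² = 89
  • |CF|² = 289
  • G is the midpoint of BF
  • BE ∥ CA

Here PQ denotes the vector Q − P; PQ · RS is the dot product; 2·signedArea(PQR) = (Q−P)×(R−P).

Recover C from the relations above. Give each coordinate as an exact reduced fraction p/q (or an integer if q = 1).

1. C_x = 5  [BE ∥ CA ∩ EA ∥ BC]
2. C_y = 9  [BE ∥ CA ∩ EA ∥ BC]
   → C = (5, 9)

C = (5, 9)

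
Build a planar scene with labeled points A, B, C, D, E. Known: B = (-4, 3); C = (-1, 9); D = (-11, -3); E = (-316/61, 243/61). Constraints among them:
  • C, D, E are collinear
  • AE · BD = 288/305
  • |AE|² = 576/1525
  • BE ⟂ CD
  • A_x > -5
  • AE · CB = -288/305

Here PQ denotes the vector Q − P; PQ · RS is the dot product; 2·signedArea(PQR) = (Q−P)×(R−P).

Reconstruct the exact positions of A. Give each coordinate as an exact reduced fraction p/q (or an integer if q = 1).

A = (-1436/305, 219/61)

1. A_x = -1436/305  [AE · CB = -288/305 ∩ AE · BD = 288/305]
2. A_y = 219/61  [AE · CB = -288/305 ∩ AE · BD = 288/305]
   → A = (-1436/305, 219/61)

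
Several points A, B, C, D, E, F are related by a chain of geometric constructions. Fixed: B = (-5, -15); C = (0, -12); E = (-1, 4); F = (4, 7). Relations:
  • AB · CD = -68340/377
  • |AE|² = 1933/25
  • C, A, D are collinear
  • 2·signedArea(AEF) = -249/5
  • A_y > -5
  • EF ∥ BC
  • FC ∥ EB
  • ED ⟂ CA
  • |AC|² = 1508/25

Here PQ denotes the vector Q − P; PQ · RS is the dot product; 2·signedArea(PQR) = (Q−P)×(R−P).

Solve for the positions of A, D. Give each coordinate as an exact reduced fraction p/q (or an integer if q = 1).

A = (8/5, -22/5)
D = (1200/377, 1176/377)

1. A_x = 8/5  [line -3·x + 5·y + 134/5 = 0 ∩ |AC|² = 1508/25]
2. A_y = -22/5  [line -3·x + 5·y + 134/5 = 0 ∩ |AC|² = 1508/25]
   → A = (8/5, -22/5)
3. D_x = 1200/377  [C, A, D are collinear ∩ ED ⟂ CA]
4. D_y = 1176/377  [C, A, D are collinear ∩ ED ⟂ CA]
   → D = (1200/377, 1176/377)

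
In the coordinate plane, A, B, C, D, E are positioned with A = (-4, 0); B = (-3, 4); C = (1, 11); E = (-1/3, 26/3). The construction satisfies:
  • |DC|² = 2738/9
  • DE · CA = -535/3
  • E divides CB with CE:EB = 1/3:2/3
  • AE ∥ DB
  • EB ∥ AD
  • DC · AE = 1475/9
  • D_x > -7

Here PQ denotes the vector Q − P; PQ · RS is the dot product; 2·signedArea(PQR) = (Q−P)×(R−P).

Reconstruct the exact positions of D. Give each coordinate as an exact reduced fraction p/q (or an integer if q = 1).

1. D_x = -20/3  [AE ∥ DB ∩ EB ∥ AD]
2. D_y = -14/3  [AE ∥ DB ∩ EB ∥ AD]
   → D = (-20/3, -14/3)

D = (-20/3, -14/3)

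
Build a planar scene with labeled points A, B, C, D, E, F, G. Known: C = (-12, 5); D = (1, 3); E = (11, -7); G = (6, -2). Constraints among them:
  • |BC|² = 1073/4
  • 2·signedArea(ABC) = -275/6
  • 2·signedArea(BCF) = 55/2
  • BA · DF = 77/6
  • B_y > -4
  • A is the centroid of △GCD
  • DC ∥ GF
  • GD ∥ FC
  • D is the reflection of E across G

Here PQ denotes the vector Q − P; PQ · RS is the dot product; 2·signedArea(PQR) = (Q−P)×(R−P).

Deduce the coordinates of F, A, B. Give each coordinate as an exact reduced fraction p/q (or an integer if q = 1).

A = (-5/3, 2)
B = (2, -7/2)
F = (-7, 0)

1. F_x = -7  [GD ∥ FC ∩ DC ∥ GF]
2. F_y = 0  [GD ∥ FC ∩ DC ∥ GF]
   → F = (-7, 0)
3. A_x = -5/3  [A is the centroid of △GCD]
4. A_y = 2  [A is the centroid of △GCD]
   → A = (-5/3, 2)
5. B_x = 2  [2·signedArea(BCF) = 55/2 ∩ BA · DF = 77/6]
6. B_y = -7/2  [2·signedArea(BCF) = 55/2 ∩ BA · DF = 77/6]
   → B = (2, -7/2)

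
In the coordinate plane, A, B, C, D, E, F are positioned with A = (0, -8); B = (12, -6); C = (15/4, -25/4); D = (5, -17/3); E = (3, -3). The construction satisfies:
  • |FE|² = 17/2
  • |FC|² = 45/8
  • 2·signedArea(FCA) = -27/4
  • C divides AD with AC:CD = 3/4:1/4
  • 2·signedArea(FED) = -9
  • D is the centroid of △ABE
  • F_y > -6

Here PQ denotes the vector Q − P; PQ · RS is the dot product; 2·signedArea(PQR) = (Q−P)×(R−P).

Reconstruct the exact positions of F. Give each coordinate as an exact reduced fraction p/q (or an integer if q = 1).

1. F_x = 3/2  [2·signedArea(FED) = -9 ∩ 2·signedArea(FCA) = -27/4]
2. F_y = -11/2  [2·signedArea(FED) = -9 ∩ 2·signedArea(FCA) = -27/4]
   → F = (3/2, -11/2)

F = (3/2, -11/2)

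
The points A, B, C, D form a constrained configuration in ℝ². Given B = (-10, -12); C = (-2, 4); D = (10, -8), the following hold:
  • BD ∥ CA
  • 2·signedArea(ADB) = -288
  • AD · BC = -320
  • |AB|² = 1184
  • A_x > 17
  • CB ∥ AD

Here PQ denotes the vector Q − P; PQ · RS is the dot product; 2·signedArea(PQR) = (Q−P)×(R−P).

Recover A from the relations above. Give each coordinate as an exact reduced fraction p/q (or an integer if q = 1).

1. A_x = 18  [CB ∥ AD ∩ BD ∥ CA]
2. A_y = 8  [CB ∥ AD ∩ BD ∥ CA]
   → A = (18, 8)

A = (18, 8)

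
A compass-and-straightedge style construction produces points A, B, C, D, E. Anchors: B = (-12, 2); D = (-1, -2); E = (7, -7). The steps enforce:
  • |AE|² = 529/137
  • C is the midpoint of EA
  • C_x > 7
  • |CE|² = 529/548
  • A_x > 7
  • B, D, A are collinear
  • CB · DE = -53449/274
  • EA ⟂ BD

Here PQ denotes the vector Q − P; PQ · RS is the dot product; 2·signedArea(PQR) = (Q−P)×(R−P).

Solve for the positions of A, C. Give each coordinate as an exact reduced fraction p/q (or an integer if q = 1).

A = (1051/137, -706/137)
C = (1005/137, -1665/274)

1. A_x = 1051/137  [B, D, A are collinear ∩ EA ⟂ BD]
2. A_y = -706/137  [B, D, A are collinear ∩ EA ⟂ BD]
   → A = (1051/137, -706/137)
3. C_x = 1005/137  [C is the midpoint of EA]
4. C_y = -1665/274  [C is the midpoint of EA]
   → C = (1005/137, -1665/274)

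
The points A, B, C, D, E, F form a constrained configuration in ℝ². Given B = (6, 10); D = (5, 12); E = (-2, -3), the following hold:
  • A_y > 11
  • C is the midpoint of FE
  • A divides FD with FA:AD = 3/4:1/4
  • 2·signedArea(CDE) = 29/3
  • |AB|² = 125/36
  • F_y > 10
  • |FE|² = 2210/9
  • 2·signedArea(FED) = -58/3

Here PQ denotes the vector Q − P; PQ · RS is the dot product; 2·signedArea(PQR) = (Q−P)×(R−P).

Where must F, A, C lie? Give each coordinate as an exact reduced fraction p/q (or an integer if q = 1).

1. F_x = 17/3  [line -15·x + 7·y + 31/3 = 0 ∩ |FE|² = 2210/9]
2. F_y = 32/3  [line -15·x + 7·y + 31/3 = 0 ∩ |FE|² = 2210/9]
   → F = (17/3, 32/3)
3. A_x = 31/6  [A divides FD with FA:AD = 3/4:1/4]
4. A_y = 35/3  [A divides FD with FA:AD = 3/4:1/4]
   → A = (31/6, 35/3)
5. C_x = 11/6  [C is the midpoint of FE]
6. C_y = 23/6  [C is the midpoint of FE]
   → C = (11/6, 23/6)

A = (31/6, 35/3)
C = (11/6, 23/6)
F = (17/3, 32/3)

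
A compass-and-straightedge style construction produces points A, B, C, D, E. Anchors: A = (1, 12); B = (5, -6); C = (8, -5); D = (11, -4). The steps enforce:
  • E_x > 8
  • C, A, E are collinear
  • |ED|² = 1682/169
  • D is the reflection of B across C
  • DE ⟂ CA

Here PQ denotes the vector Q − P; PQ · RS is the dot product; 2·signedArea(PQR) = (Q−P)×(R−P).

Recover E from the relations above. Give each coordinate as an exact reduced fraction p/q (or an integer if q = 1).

E = (1366/169, -879/169)

1. E_x = 1366/169  [C, A, E are collinear ∩ DE ⟂ CA]
2. E_y = -879/169  [C, A, E are collinear ∩ DE ⟂ CA]
   → E = (1366/169, -879/169)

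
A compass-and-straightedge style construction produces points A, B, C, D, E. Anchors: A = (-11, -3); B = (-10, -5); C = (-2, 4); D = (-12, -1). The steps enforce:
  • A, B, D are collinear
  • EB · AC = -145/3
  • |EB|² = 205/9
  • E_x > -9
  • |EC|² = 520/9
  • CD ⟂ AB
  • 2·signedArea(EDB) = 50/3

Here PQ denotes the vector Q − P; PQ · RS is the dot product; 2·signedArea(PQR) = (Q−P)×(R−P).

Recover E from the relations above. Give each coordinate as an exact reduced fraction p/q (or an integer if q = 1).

E = (-8, -2/3)

1. E_x = -8  [EB · AC = -145/3 ∩ 2·signedArea(EDB) = 50/3]
2. E_y = -2/3  [EB · AC = -145/3 ∩ 2·signedArea(EDB) = 50/3]
   → E = (-8, -2/3)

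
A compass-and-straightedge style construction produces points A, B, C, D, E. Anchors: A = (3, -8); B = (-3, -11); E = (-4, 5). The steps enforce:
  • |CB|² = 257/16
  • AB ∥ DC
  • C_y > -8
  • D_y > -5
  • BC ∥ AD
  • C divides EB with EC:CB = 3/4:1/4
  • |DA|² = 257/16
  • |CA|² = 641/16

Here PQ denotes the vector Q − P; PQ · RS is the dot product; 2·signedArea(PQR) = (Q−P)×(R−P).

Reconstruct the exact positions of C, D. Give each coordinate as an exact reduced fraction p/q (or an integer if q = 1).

C = (-13/4, -7)
D = (11/4, -4)

1. C_x = -13/4  [C divides EB with EC:CB = 3/4:1/4]
2. C_y = -7  [C divides EB with EC:CB = 3/4:1/4]
   → C = (-13/4, -7)
3. D_x = 11/4  [AB ∥ DC ∩ BC ∥ AD]
4. D_y = -4  [AB ∥ DC ∩ BC ∥ AD]
   → D = (11/4, -4)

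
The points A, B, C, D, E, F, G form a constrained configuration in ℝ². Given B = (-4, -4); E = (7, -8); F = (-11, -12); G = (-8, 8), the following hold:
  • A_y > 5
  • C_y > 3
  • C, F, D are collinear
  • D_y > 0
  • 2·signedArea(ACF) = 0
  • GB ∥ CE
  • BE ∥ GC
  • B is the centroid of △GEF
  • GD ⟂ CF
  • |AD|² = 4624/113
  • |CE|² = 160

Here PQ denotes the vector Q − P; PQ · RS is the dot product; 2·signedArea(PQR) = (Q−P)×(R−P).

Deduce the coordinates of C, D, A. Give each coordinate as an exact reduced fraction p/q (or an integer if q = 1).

1. C_x = 3  [GB ∥ CE ∩ BE ∥ GC]
2. C_y = 4  [GB ∥ CE ∩ BE ∥ GC]
   → C = (3, 4)
3. D_x = 24/113  [C, F, D are collinear ∩ GD ⟂ CF]
4. D_y = 92/113  [C, F, D are collinear ∩ GD ⟂ CF]
   → D = (24/113, 92/113)
5. A_x = 500/113  [line 16·x + -14·y + 8 = 0 ∩ |AD|² = 4624/113]
6. A_y = 636/113  [line 16·x + -14·y + 8 = 0 ∩ |AD|² = 4624/113]
   → A = (500/113, 636/113)

A = (500/113, 636/113)
C = (3, 4)
D = (24/113, 92/113)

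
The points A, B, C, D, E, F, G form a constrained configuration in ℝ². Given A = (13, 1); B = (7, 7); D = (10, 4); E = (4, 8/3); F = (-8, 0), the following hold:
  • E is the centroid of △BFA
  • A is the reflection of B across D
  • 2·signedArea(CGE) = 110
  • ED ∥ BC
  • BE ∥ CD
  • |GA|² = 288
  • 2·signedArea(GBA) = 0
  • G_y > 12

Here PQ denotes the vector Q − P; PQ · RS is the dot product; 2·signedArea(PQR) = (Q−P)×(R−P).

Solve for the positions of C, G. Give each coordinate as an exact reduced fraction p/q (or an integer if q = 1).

1. C_x = 13  [BE ∥ CD ∩ ED ∥ BC]
2. C_y = 25/3  [BE ∥ CD ∩ ED ∥ BC]
   → C = (13, 25/3)
3. G_x = 1  [2·signedArea(GBA) = 0 ∩ 2·signedArea(CGE) = 110]
4. G_y = 13  [2·signedArea(GBA) = 0 ∩ 2·signedArea(CGE) = 110]
   → G = (1, 13)

C = (13, 25/3)
G = (1, 13)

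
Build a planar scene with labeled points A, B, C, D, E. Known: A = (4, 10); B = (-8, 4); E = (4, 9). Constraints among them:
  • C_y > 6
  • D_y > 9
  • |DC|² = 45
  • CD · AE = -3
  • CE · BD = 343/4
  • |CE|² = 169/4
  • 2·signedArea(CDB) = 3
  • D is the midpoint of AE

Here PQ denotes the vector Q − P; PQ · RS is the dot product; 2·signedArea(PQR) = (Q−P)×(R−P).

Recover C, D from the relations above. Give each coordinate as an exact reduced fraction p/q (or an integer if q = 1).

C = (-2, 13/2)
D = (4, 19/2)

1. D_x = 4  [D is the midpoint of AE]
2. D_y = 19/2  [D is the midpoint of AE]
   → D = (4, 19/2)
3. C_x = -2  [CD · AE = -3 ∩ 2·signedArea(CDB) = 3]
4. C_y = 13/2  [CD · AE = -3 ∩ 2·signedArea(CDB) = 3]
   → C = (-2, 13/2)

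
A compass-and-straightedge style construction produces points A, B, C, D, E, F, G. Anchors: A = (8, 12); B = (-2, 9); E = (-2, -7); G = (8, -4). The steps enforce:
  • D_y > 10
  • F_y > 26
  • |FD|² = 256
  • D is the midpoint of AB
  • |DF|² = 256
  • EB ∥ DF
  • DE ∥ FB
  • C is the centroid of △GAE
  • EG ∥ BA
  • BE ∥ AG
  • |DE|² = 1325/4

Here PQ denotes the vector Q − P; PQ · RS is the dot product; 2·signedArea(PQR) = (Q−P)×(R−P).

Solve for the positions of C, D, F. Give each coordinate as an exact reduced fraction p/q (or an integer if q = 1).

1. C_x = 14/3  [C is the centroid of △GAE]
2. C_y = 1/3  [C is the centroid of △GAE]
   → C = (14/3, 1/3)
3. D_x = 3  [D is the midpoint of AB]
4. D_y = 21/2  [D is the midpoint of AB]
   → D = (3, 21/2)
5. F_x = 3  [DE ∥ FB ∩ EB ∥ DF]
6. F_y = 53/2  [DE ∥ FB ∩ EB ∥ DF]
   → F = (3, 53/2)

C = (14/3, 1/3)
D = (3, 21/2)
F = (3, 53/2)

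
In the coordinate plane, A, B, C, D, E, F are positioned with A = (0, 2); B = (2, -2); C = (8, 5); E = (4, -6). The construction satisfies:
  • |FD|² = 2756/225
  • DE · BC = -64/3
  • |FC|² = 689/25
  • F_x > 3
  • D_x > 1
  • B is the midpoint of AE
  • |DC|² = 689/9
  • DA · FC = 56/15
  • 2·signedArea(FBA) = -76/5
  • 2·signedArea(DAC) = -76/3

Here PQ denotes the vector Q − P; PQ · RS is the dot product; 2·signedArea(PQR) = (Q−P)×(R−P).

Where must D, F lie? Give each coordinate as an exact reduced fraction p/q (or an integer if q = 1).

D = (4/3, -2/3)
F = (4, 8/5)

1. D_x = 4/3  [2·signedArea(DAC) = -76/3 ∩ DE · BC = -64/3]
2. D_y = -2/3  [2·signedArea(DAC) = -76/3 ∩ DE · BC = -64/3]
   → D = (4/3, -2/3)
3. F_x = 4  [2·signedArea(FBA) = -76/5 ∩ DA · FC = 56/15]
4. F_y = 8/5  [2·signedArea(FBA) = -76/5 ∩ DA · FC = 56/15]
   → F = (4, 8/5)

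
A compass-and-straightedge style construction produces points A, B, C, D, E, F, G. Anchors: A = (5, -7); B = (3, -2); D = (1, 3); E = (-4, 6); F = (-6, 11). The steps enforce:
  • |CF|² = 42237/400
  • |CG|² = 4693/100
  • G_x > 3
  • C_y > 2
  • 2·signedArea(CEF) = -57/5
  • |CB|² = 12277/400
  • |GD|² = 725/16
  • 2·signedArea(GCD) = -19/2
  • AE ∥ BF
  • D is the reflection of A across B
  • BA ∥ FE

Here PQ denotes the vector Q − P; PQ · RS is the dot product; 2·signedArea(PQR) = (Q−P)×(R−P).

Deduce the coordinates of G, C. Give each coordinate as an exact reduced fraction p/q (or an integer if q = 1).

C = (-3/10, 49/20)
G = (7/2, -13/4)

1. C_x = -3/10  [line -5·x + -2·y + 17/5 = 0 ∩ |CB|² = 12277/400]
2. C_y = 49/20  [line -5·x + -2·y + 17/5 = 0 ∩ |CB|² = 12277/400]
   → C = (-3/10, 49/20)
3. G_x = 7/2  [line -11/20·x + 13/10·y + 123/20 = 0 ∩ |CG|² = 4693/100]
4. G_y = -13/4  [line -11/20·x + 13/10·y + 123/20 = 0 ∩ |CG|² = 4693/100]
   → G = (7/2, -13/4)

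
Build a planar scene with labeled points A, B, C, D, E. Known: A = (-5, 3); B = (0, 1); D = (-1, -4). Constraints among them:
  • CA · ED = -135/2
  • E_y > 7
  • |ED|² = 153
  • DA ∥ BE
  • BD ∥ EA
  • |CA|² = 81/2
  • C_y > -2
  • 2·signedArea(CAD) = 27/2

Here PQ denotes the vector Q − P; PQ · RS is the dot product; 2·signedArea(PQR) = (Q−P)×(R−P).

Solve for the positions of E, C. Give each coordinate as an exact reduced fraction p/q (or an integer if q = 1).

1. E_x = -4  [BD ∥ EA ∩ DA ∥ BE]
2. E_y = 8  [BD ∥ EA ∩ DA ∥ BE]
   → E = (-4, 8)
3. C_x = -1/2  [2·signedArea(CAD) = 27/2 ∩ CA · ED = -135/2]
4. C_y = -3/2  [2·signedArea(CAD) = 27/2 ∩ CA · ED = -135/2]
   → C = (-1/2, -3/2)

C = (-1/2, -3/2)
E = (-4, 8)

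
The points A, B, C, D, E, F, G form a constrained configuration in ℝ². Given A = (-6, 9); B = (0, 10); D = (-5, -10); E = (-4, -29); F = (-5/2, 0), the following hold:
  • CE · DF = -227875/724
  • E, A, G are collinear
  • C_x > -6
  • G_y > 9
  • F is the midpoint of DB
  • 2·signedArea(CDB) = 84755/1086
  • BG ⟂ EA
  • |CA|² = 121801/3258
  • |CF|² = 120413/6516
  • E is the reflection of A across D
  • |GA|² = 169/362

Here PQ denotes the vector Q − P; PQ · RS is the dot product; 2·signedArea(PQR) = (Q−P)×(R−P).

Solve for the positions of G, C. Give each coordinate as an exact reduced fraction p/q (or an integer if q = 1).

1. G_x = -2185/362  [E, A, G are collinear ∩ BG ⟂ EA]
2. G_y = 3505/362  [E, A, G are collinear ∩ BG ⟂ EA]
   → G = (-2185/362, 3505/362)
3. C_x = -6167/1086  [2·signedArea(CDB) = 84755/1086 ∩ CE · DF = -227875/724]
4. C_y = 3143/1086  [2·signedArea(CDB) = 84755/1086 ∩ CE · DF = -227875/724]
   → C = (-6167/1086, 3143/1086)

C = (-6167/1086, 3143/1086)
G = (-2185/362, 3505/362)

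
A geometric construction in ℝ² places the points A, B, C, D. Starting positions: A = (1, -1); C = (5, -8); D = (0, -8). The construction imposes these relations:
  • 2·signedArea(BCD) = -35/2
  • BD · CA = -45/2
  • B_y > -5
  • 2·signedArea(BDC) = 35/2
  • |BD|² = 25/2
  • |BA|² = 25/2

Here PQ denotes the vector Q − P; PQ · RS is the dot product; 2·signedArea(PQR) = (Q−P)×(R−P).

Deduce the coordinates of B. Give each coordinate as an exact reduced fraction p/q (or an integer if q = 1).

1. B_x = 1/2  [2·signedArea(BCD) = -35/2 ∩ BD · CA = -45/2]
2. B_y = -9/2  [2·signedArea(BCD) = -35/2 ∩ BD · CA = -45/2]
   → B = (1/2, -9/2)

B = (1/2, -9/2)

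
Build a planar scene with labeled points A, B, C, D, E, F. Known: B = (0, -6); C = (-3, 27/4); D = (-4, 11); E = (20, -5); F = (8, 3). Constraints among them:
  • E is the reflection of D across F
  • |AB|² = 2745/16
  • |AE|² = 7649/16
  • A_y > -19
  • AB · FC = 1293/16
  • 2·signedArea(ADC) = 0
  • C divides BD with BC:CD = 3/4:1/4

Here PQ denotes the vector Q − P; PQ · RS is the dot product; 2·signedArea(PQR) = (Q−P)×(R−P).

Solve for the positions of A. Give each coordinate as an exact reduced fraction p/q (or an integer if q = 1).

A = (3, -75/4)

1. A_x = 3  [2·signedArea(ADC) = 0 ∩ AB · FC = 1293/16]
2. A_y = -75/4  [2·signedArea(ADC) = 0 ∩ AB · FC = 1293/16]
   → A = (3, -75/4)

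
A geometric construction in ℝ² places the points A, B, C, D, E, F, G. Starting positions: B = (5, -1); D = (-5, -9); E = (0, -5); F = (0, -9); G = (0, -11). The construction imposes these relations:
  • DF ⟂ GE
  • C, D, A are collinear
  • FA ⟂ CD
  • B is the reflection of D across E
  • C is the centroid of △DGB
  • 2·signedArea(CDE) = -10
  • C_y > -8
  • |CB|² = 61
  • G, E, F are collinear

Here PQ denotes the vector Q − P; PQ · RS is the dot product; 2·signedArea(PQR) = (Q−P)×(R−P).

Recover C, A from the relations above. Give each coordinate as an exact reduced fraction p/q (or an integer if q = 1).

1. C_x = 0  [C is the centroid of △DGB]
2. C_y = -7  [C is the centroid of △DGB]
   → C = (0, -7)
3. A_x = -20/29  [C, D, A are collinear ∩ FA ⟂ CD]
4. A_y = -211/29  [C, D, A are collinear ∩ FA ⟂ CD]
   → A = (-20/29, -211/29)

A = (-20/29, -211/29)
C = (0, -7)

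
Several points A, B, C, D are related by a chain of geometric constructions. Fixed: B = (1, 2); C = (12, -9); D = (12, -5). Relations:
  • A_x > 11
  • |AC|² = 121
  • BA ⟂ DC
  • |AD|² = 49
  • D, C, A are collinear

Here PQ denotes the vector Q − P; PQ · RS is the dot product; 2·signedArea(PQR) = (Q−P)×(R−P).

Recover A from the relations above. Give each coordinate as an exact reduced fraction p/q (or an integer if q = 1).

1. A_x = 12  [D, C, A are collinear ∩ BA ⟂ DC]
2. A_y = 2  [D, C, A are collinear ∩ BA ⟂ DC]
   → A = (12, 2)

A = (12, 2)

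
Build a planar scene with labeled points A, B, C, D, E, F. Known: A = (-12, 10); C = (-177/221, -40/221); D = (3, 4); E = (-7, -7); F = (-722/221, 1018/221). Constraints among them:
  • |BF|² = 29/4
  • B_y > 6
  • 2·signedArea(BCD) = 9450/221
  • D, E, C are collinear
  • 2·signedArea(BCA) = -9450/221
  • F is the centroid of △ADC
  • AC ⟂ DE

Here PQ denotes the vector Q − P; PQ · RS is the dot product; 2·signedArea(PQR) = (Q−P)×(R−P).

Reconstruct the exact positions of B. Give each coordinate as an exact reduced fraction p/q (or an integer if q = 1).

1. B_x = -9/2  [2·signedArea(BCD) = 9450/221 ∩ 2·signedArea(BCA) = -9450/221]
2. B_y = 7  [2·signedArea(BCD) = 9450/221 ∩ 2·signedArea(BCA) = -9450/221]
   → B = (-9/2, 7)

B = (-9/2, 7)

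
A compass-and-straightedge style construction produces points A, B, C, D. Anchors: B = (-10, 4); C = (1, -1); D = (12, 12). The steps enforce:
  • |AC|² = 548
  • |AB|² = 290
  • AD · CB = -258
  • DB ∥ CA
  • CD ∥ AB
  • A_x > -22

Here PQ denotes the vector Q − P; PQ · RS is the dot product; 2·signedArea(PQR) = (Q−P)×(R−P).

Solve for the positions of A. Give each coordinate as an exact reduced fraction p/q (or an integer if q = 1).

A = (-21, -9)

1. A_x = -21  [CD ∥ AB ∩ DB ∥ CA]
2. A_y = -9  [CD ∥ AB ∩ DB ∥ CA]
   → A = (-21, -9)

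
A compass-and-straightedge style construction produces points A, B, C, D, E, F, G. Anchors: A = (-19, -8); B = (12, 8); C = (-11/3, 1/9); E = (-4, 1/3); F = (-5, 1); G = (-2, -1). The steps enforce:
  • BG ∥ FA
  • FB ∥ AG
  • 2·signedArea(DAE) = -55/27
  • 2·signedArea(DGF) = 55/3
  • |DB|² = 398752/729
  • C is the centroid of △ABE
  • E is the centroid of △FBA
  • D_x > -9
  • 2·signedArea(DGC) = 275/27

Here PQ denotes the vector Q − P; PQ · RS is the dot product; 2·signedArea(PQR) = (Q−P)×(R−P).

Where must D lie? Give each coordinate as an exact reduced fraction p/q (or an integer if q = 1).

D = (-80/9, -68/27)

1. D_x = -80/9  [2·signedArea(DGC) = 275/27 ∩ 2·signedArea(DAE) = -55/27]
2. D_y = -68/27  [2·signedArea(DGC) = 275/27 ∩ 2·signedArea(DAE) = -55/27]
   → D = (-80/9, -68/27)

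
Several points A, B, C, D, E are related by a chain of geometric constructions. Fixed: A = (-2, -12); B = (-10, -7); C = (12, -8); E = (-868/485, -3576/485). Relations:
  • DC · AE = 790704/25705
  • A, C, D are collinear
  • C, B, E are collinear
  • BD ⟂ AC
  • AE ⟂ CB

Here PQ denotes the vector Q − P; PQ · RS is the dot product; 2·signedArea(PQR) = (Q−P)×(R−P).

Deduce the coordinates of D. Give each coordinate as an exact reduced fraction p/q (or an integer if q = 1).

D = (-428/53, -728/53)

1. D_x = -428/53  [A, C, D are collinear ∩ BD ⟂ AC]
2. D_y = -728/53  [A, C, D are collinear ∩ BD ⟂ AC]
   → D = (-428/53, -728/53)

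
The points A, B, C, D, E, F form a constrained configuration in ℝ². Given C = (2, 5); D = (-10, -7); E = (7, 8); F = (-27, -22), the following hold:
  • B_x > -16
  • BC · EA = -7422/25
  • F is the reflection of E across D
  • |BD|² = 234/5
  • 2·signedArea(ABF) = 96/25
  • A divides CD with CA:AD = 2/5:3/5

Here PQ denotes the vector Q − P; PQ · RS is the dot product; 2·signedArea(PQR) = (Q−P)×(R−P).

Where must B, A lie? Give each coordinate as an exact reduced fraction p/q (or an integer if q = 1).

A = (-14/5, 1/5)
B = (-77/5, -56/5)

1. A_x = -14/5  [A divides CD with CA:AD = 2/5:3/5]
2. A_y = 1/5  [A divides CD with CA:AD = 2/5:3/5]
   → A = (-14/5, 1/5)
3. B_x = -77/5  [BC · EA = -7422/25 ∩ 2·signedArea(ABF) = 96/25]
4. B_y = -56/5  [BC · EA = -7422/25 ∩ 2·signedArea(ABF) = 96/25]
   → B = (-77/5, -56/5)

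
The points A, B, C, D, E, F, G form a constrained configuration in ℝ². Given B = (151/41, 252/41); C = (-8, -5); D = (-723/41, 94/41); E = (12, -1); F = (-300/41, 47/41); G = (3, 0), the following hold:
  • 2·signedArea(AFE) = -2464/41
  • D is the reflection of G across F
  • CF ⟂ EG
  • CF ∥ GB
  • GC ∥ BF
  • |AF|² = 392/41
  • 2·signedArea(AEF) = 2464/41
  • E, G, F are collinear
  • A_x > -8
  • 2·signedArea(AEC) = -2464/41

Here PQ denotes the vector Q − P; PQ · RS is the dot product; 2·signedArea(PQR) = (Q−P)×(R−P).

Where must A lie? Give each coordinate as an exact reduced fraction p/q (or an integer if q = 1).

A = (-314/41, -79/41)

1. A_x = -314/41  [2·signedArea(AFE) = -2464/41 ∩ 2·signedArea(AEC) = -2464/41]
2. A_y = -79/41  [2·signedArea(AFE) = -2464/41 ∩ 2·signedArea(AEC) = -2464/41]
   → A = (-314/41, -79/41)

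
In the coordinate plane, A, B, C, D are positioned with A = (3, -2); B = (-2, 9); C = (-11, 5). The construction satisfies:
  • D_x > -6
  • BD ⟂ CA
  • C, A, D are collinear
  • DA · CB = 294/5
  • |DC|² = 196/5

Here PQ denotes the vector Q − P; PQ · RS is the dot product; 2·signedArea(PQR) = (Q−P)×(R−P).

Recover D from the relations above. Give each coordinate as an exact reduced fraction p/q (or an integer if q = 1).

1. D_x = -27/5  [C, A, D are collinear ∩ BD ⟂ CA]
2. D_y = 11/5  [C, A, D are collinear ∩ BD ⟂ CA]
   → D = (-27/5, 11/5)

D = (-27/5, 11/5)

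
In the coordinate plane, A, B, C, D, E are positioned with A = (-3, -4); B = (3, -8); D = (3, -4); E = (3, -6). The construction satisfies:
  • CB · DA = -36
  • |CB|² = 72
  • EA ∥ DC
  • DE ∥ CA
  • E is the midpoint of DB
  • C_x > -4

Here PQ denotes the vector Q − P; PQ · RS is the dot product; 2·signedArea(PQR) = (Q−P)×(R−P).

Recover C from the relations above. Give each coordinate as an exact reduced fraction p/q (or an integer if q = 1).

C = (-3, -2)

1. C_x = -3  [DE ∥ CA ∩ EA ∥ DC]
2. C_y = -2  [DE ∥ CA ∩ EA ∥ DC]
   → C = (-3, -2)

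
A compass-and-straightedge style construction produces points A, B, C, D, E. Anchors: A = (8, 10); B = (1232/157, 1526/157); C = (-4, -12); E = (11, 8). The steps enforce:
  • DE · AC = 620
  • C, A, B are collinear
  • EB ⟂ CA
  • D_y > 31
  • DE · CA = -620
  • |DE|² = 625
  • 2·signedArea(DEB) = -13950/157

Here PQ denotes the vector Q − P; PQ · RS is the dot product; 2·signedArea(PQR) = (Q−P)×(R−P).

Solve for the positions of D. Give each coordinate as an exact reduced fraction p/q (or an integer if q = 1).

1. D_x = 3092/157  [line -12·x + -22·y + 928 = 0 ∩ |DE|² = 625]
2. D_y = 4936/157  [line -12·x + -22·y + 928 = 0 ∩ |DE|² = 625]
   → D = (3092/157, 4936/157)

D = (3092/157, 4936/157)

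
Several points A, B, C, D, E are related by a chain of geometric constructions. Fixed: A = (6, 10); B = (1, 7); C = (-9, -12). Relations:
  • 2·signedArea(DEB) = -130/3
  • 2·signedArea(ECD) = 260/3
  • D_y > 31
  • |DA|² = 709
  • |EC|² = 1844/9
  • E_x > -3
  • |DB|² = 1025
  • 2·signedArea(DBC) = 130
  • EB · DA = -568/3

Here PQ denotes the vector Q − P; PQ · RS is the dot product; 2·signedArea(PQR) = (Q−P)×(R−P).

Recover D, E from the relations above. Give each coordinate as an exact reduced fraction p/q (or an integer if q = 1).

D = (21, 32)
E = (-7/3, 2/3)

1. D_x = 21  [line 19·x + -10·y + -79 = 0 ∩ |DB|² = 1025]
2. D_y = 32  [line 19·x + -10·y + -79 = 0 ∩ |DB|² = 1025]
   → D = (21, 32)
3. E_x = -7/3  [2·signedArea(ECD) = 260/3 ∩ 2·signedArea(DEB) = -130/3]
4. E_y = 2/3  [2·signedArea(ECD) = 260/3 ∩ 2·signedArea(DEB) = -130/3]
   → E = (-7/3, 2/3)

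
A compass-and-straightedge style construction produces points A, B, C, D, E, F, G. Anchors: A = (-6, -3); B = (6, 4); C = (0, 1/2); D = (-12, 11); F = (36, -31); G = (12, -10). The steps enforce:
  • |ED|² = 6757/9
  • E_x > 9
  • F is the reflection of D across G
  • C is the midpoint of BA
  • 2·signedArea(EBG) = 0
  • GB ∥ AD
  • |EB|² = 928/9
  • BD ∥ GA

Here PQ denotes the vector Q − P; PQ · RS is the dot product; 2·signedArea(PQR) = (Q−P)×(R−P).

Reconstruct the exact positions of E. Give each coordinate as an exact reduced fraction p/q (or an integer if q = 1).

E = (10, -16/3)

1. E_x = 10  [line 14·x + 6·y + -108 = 0 ∩ |ED|² = 6757/9]
2. E_y = -16/3  [line 14·x + 6·y + -108 = 0 ∩ |ED|² = 6757/9]
   → E = (10, -16/3)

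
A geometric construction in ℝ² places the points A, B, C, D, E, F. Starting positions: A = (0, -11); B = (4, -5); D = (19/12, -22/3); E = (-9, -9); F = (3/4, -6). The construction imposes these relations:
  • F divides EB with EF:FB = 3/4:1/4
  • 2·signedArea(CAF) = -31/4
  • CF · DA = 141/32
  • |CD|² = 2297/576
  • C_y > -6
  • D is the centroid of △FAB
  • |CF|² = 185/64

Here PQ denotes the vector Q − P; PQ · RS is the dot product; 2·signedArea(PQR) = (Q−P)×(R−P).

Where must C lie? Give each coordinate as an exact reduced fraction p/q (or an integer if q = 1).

C = (19/8, -11/2)

1. C_x = 19/8  [CF · DA = 141/32 ∩ 2·signedArea(CAF) = -31/4]
2. C_y = -11/2  [CF · DA = 141/32 ∩ 2·signedArea(CAF) = -31/4]
   → C = (19/8, -11/2)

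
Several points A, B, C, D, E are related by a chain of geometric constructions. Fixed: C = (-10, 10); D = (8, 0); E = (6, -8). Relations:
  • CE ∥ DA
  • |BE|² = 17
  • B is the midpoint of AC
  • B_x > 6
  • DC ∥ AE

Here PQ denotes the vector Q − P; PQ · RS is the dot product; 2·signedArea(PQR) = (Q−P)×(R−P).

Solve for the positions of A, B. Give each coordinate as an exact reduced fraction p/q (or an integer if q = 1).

1. A_x = 24  [DC ∥ AE ∩ CE ∥ DA]
2. A_y = -18  [DC ∥ AE ∩ CE ∥ DA]
   → A = (24, -18)
3. B_x = 7  [B is the midpoint of AC]
4. B_y = -4  [B is the midpoint of AC]
   → B = (7, -4)

A = (24, -18)
B = (7, -4)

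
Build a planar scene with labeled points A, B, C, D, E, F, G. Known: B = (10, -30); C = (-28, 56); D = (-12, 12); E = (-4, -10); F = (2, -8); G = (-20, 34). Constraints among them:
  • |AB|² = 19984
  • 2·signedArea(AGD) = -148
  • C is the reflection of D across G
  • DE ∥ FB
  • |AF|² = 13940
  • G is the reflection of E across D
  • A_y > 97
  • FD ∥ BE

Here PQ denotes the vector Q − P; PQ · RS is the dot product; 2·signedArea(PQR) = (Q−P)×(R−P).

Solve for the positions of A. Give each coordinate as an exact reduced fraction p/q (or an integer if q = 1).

A = (-50, 98)

1. A_x = -50  [line 22·x + 8·y + 316 = 0 ∩ |AF|² = 13940]
2. A_y = 98  [line 22·x + 8·y + 316 = 0 ∩ |AF|² = 13940]
   → A = (-50, 98)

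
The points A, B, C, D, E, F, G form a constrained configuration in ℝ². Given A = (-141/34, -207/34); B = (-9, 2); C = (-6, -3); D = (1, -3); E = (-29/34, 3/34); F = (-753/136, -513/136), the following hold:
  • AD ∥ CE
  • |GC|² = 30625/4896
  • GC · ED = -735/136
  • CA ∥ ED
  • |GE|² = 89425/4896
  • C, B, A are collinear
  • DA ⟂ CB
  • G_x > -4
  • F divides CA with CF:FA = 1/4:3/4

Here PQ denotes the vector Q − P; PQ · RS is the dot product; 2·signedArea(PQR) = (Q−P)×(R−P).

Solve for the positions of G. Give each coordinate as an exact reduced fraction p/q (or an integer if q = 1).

G = (-1433/408, -443/136)

1. G_x = -1433/408  [line -63/34·x + 105/34·y + 483/136 = 0 ∩ |GC|² = 30625/4896]
2. G_y = -443/136  [line -63/34·x + 105/34·y + 483/136 = 0 ∩ |GC|² = 30625/4896]
   → G = (-1433/408, -443/136)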